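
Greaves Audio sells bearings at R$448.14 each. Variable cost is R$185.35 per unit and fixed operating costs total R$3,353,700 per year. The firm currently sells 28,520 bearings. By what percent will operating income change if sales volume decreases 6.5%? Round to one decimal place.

-11.8%

Contribution at this volume is 28,520 × R$262.79 = R$7,494,770.80.
Operating income = contribution − fixed costs = R$7,494,770.80 − R$3,353,700 = R$4,141,070.80.
So DOL = total CM / EBIT = R$7,494,770.80 / R$4,141,070.80 = 1.8099.
%ΔEBIT = DOL × %ΔSales = 1.8099 × -6.5% = -11.8%.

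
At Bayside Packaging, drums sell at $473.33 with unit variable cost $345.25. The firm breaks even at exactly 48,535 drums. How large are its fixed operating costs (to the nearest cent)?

Unit CM = price − variable cost = $473.33 − $345.25 = $128.08.
Fixed costs = break-even units × CM = 48,535 × $128.08 = $6,216,362.80.

$6,216,362.80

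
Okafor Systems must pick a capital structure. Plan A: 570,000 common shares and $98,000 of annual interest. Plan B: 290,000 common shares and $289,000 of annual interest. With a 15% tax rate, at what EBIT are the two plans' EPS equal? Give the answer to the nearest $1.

Set EPS_A = EPS_B: (EBIT − $98,000)(1 − 0.15) ÷ 570,000 = (EBIT − $289,000)(1 − 0.15) ÷ 290,000.
Cancelling (1 − t) and cross-multiplying: 290,000·(EBIT − 98,000) = 570,000·(EBIT − 289,000).
Solving, EBIT = (289,000·570,000 − 98,000·290,000) / (570,000 − 290,000) = 136,310,000,000 / 280,000 = 486,821.43.

$486,821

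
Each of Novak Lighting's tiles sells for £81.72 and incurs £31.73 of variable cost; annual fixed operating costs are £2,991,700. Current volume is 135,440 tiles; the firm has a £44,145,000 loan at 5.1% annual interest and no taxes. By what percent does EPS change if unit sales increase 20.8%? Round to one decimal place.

At 135,440 units, contribution = 135,440 × £49.99 = £6,770,645.60.
Operating income = contribution − fixed costs = £6,770,645.60 − £2,991,700 = £3,778,945.60.
Interest = £2,251,395.00, so EBIT − I = £1,527,550.60.
Degree of combined leverage = contribution ÷ (EBIT − I) = £6,770,645.60 ÷ £1,527,550.60 = 4.4324.
EPS therefore changes by 4.4324 × (+20.8%) = +92.2%.

+92.2%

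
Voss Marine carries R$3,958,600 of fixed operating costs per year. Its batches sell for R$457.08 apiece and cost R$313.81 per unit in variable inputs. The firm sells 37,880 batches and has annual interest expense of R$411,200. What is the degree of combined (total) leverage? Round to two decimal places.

Contribution at this volume is 37,880 × R$143.27 = R$5,427,067.60.
EBIT = R$5,427,067.60 − R$3,958,600 = R$1,468,467.60. Interest = R$411,200.00.
DOL = R$5,427,067.60 ÷ R$1,468,467.60 = 3.6957; DFL = R$1,468,467.60 ÷ R$1,057,267.60 = 1.3889.
Combined leverage = 3.6957 × 1.3889 = 5.1330.

5.13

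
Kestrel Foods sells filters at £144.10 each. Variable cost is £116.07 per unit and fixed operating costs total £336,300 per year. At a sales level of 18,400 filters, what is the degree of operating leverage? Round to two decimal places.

At 18,400 units, contribution = 18,400 × £28.03 = £515,752.00.
Operating income = contribution − fixed costs = £515,752.00 − £336,300 = £179,452.00.
DOL = contribution ÷ EBIT = £515,752.00 ÷ £179,452.00 = 2.8740.

2.87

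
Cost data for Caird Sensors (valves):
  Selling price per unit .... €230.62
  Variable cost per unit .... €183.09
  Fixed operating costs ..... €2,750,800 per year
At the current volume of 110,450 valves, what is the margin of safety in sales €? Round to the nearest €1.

Each unit contributes €230.62 − €183.09 = €47.53. Break-even units = €2,750,800 ÷ €47.53 = 57,875.03; break-even revenue = 57,875.03 × €230.62 = €13,347,138.57.
Current sales = 110,450 × €230.62 = €25,471,979.00.
Margin of safety = €25,471,979.00 − €13,347,138.57 = €12,124,840.

€12,124,840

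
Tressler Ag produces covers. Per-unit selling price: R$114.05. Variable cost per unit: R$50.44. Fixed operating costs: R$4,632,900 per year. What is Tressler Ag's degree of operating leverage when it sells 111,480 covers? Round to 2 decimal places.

2.88

At 111,480 units, contribution = 111,480 × R$63.61 = R$7,091,242.80.
Operating income = contribution − fixed costs = R$7,091,242.80 − R$4,632,900 = R$2,458,342.80.
So DOL = total CM / EBIT = R$7,091,242.80 / R$2,458,342.80 = 2.8846.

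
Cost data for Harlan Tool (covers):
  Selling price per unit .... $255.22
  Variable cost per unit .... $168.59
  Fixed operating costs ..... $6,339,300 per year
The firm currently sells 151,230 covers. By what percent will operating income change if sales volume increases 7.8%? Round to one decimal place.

Total contribution margin = 151,230 × $86.63 = $13,101,054.90.
Operating income = contribution − fixed costs = $13,101,054.90 − $6,339,300 = $6,761,754.90.
Degree of operating leverage = $13,101,054.90 / $6,761,754.90 = 1.9375.
So EBIT moves 1.9375 × (+7.8%) = +15.1%.

+15.1%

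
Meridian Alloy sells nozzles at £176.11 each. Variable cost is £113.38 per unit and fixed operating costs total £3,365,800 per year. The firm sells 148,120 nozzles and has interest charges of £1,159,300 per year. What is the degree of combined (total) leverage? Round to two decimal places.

1.95

Total contribution margin = 148,120 × £62.73 = £9,291,567.60.
Operating income = contribution − fixed costs = £9,291,567.60 − £3,365,800 = £5,925,767.60. Interest = £1,159,300.00.
DOL = £9,291,567.60 ÷ £5,925,767.60 = 1.5680; DFL = £5,925,767.60 ÷ £4,766,467.60 = 1.2432.
Combined leverage = 1.5680 × 1.2432 = 1.9493.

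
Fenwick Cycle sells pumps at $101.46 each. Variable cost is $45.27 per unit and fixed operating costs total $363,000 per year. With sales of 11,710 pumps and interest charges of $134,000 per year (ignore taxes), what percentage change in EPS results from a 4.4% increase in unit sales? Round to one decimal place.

+18.0%

Contribution at this volume is 11,710 × $56.19 = $657,984.90.
Operating income = contribution − fixed costs = $657,984.90 − $363,000 = $294,984.90.
Interest = $134,000.00, so EBIT − I = $160,984.90.
DCL = total CM / (EBIT − I) = $657,984.90 / $160,984.90 = 4.0872.
%ΔEPS = DCL × %ΔSales = 4.0872 × +4.4% = +18.0%.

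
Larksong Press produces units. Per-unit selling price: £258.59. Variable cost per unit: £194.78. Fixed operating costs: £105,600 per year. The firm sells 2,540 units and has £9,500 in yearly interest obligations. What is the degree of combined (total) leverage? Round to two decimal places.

Total contribution margin = 2,540 × £63.81 = £162,077.40.
EBIT = £162,077.40 − £105,600 = £56,477.40. Interest = £9,500.00, so EBIT − I = £46,977.40.
Degree of total leverage = total CM / (EBIT − interest) = £162,077.40 / £46,977.40 = 3.4501.

3.45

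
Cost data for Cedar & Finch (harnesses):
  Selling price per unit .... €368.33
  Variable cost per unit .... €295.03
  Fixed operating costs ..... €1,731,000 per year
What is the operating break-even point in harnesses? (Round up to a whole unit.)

23,616 harnesses

Each unit contributes €368.33 − €295.03 = €73.30.
Break-even volume = fixed costs ÷ CM per unit = €1,731,000 ÷ €73.30 = 23,615.28, so 23,616 harnesses.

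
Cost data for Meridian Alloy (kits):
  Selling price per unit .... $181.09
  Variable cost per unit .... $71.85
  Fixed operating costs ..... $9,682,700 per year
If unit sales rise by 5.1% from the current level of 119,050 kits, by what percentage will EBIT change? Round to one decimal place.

+20.0%

At 119,050 units, contribution = 119,050 × $109.24 = $13,005,022.00.
EBIT = $13,005,022.00 − $9,682,700 = $3,322,322.00.
Degree of operating leverage = $13,005,022.00 / $3,322,322.00 = 3.9144.
So EBIT moves 3.9144 × (+5.1%) = +20.0%.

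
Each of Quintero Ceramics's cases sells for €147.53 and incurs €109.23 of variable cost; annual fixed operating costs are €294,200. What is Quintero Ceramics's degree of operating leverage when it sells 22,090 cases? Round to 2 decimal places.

At 22,090 units, contribution = 22,090 × €38.30 = €846,047.00.
Operating income = contribution − fixed costs = €846,047.00 − €294,200 = €551,847.00.
Degree of operating leverage = €846,047.00 / €551,847.00 = 1.5331.

1.53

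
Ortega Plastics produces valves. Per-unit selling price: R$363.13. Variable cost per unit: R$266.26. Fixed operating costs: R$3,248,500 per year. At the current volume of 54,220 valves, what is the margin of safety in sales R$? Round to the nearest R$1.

Each unit contributes R$363.13 − R$266.26 = R$96.87. Break-even units = R$3,248,500 ÷ R$96.87 = 33,534.63; break-even revenue = 33,534.63 × R$363.13 = R$12,177,431.66.
Current sales = 54,220 × R$363.13 = R$19,688,908.60.
Margin of safety = R$19,688,908.60 − R$12,177,431.66 = R$7,511,477.

R$7,511,477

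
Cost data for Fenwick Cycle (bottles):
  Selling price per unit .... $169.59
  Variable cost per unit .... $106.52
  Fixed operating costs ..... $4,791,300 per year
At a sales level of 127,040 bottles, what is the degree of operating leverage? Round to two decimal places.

Total contribution margin = 127,040 × $63.07 = $8,012,412.80.
Operating income = contribution − fixed costs = $8,012,412.80 − $4,791,300 = $3,221,112.80.
DOL = contribution ÷ EBIT = $8,012,412.80 ÷ $3,221,112.80 = 2.4875.

2.49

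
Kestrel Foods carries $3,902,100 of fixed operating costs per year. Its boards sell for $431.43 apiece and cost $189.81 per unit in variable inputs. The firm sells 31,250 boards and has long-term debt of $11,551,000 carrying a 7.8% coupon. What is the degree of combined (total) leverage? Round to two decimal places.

Total contribution margin = 31,250 × $241.62 = $7,550,625.00.
Operating income = contribution − fixed costs = $7,550,625.00 − $3,902,100 = $3,648,525.00. Interest = $900,978.00, so EBIT − I = $2,747,547.00.
Degree of total leverage = total CM / (EBIT − interest) = $7,550,625.00 / $2,747,547.00 = 2.7481.

2.75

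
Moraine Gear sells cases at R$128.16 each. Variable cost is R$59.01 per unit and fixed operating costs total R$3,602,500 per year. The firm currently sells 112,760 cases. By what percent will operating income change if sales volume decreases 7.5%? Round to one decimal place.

Total contribution margin = 112,760 × R$69.15 = R$7,797,354.00.
Operating income = contribution − fixed costs = R$7,797,354.00 − R$3,602,500 = R$4,194,854.00.
DOL = contribution ÷ EBIT = R$7,797,354.00 ÷ R$4,194,854.00 = 1.8588.
So EBIT moves 1.8588 × (-7.5%) = -13.9%.

-13.9%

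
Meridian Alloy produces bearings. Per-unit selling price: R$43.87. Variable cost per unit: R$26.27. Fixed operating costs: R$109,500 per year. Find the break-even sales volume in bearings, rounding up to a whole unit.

Each unit contributes R$43.87 − R$26.27 = R$17.60.
Break-even volume = fixed costs ÷ CM per unit = R$109,500 ÷ R$17.60 = 6,221.59, so 6,222 bearings.

6,222 bearings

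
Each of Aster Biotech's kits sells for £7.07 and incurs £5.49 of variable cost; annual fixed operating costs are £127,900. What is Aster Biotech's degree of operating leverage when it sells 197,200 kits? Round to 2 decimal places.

Contribution at this volume is 197,200 × £1.58 = £311,576.00.
Operating income = contribution − fixed costs = £311,576.00 − £127,900 = £183,676.00.
Degree of operating leverage = £311,576.00 / £183,676.00 = 1.6963.

1.70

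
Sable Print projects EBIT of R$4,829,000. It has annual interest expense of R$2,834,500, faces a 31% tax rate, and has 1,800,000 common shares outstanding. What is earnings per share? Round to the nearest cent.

Interest = R$2,834,500.00, so EBT = R$4,829,000 − R$2,834,500.00 = R$1,994,500.00.
Net income = R$1,994,500.00 × (1 − 0.31) = R$1,376,205.00.
Per share: R$1,376,205.00 / 1,800,000 shares = R$0.76.

R$0.76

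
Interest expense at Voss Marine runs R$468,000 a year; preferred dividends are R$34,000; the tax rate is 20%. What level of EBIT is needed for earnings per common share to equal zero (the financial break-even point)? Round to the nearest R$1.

R$510,500

Preferred dividends are paid after tax, so their pre-tax equivalent is R$34,000 ÷ (1 − 0.20) = R$42,500.00.
EPS = 0 when EBIT covers interest plus the pre-tax preferred burden: R$468,000 + R$42,500.00 = R$510,500.00.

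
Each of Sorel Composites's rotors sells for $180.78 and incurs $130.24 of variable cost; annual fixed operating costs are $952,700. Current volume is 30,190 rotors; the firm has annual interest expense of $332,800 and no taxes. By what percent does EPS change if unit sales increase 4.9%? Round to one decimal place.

+31.1%

At 30,190 units, contribution = 30,190 × $50.54 = $1,525,802.60.
EBIT = $1,525,802.60 − $952,700 = $573,102.60.
Interest = $332,800.00, so EBIT − I = $240,302.60.
DCL = total CM / (EBIT − I) = $1,525,802.60 / $240,302.60 = 6.3495.
%ΔEPS = DCL × %ΔSales = 6.3495 × +4.9% = +31.1%.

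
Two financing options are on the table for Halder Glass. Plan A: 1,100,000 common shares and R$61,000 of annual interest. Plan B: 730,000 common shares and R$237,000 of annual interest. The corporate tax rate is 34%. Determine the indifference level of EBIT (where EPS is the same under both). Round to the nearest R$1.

Set EPS_A = EPS_B: (EBIT − R$61,000)(1 − 0.34) ÷ 1,100,000 = (EBIT − R$237,000)(1 − 0.34) ÷ 730,000.
The (1 − t) factor cancels: (EBIT − 61,000) × 730,000 = (EBIT − 237,000) × 1,100,000.
EBIT × (1,100,000 − 730,000) = 237,000 × 1,100,000 − 61,000 × 730,000 = 216,170,000,000, so EBIT = 216,170,000,000 ÷ 370,000 = 584,243.24.

R$584,243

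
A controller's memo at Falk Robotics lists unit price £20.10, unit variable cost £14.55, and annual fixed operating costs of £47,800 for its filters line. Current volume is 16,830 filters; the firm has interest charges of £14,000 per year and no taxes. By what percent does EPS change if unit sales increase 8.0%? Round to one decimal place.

Total contribution margin = 16,830 × £5.55 = £93,406.50.
EBIT = £93,406.50 − £47,800 = £45,606.50.
Interest = £14,000.00, so EBIT − I = £31,606.50.
Degree of combined leverage = contribution ÷ (EBIT − I) = £93,406.50 ÷ £31,606.50 = 2.9553.
EPS therefore changes by 2.9553 × (+8.0%) = +23.6%.

+23.6%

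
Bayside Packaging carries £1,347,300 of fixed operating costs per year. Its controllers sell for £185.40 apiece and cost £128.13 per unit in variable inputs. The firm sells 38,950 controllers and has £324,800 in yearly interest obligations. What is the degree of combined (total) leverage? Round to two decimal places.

Contribution at this volume is 38,950 × £57.27 = £2,230,666.50.
Operating income = contribution − fixed costs = £2,230,666.50 − £1,347,300 = £883,366.50. Interest = £324,800.00.
DOL = £2,230,666.50 ÷ £883,366.50 = 2.5252; DFL = £883,366.50 ÷ £558,566.50 = 1.5815.
DCL = DOL × DFL = 2.5252 × 1.5815 = 3.9936.

3.99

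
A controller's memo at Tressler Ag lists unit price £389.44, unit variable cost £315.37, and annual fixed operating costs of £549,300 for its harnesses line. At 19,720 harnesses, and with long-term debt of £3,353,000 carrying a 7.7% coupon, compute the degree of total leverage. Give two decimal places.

Total contribution margin = 19,720 × £74.07 = £1,460,660.40.
Operating income = contribution − fixed costs = £1,460,660.40 − £549,300 = £911,360.40. Interest = £258,181.00, so EBIT − I = £653,179.40.
Degree of total leverage = total CM / (EBIT − interest) = £1,460,660.40 / £653,179.40 = 2.2362.

2.24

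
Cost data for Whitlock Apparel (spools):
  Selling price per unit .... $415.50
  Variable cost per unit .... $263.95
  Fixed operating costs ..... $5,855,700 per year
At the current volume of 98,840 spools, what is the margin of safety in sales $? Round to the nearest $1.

$25,013,626

Unit CM = price − variable cost = $415.50 − $263.95 = $151.55. Break-even units = $5,855,700 ÷ $151.55 = 38,638.73; break-even revenue = 38,638.73 × $415.50 = $16,054,393.60.
Actual sales revenue = 98,840 × $415.50 = $41,068,020.00.
Margin of safety = $41,068,020.00 − $16,054,393.60 = $25,013,626.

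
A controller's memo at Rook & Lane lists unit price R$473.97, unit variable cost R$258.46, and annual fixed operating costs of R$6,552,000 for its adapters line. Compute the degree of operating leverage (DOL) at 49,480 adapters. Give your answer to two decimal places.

2.59

At 49,480 units, contribution = 49,480 × R$215.51 = R$10,663,434.80.
Operating income = contribution − fixed costs = R$10,663,434.80 − R$6,552,000 = R$4,111,434.80.
Degree of operating leverage = R$10,663,434.80 / R$4,111,434.80 = 2.5936.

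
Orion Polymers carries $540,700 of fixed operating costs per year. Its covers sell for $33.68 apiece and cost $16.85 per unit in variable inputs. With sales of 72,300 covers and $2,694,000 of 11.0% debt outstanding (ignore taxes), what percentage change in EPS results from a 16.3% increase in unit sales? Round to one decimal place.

Contribution at this volume is 72,300 × $16.83 = $1,216,809.00.
EBIT = $1,216,809.00 − $540,700 = $676,109.00.
Interest = $296,340.00, so EBIT − I = $379,769.00.
DCL = total CM / (EBIT − I) = $1,216,809.00 / $379,769.00 = 3.2041.
EPS therefore changes by 3.2041 × (+16.3%) = +52.2%.

+52.2%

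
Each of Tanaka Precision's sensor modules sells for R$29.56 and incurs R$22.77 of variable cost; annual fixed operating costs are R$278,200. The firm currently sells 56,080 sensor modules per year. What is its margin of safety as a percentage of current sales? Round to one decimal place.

Unit CM = price − variable cost = R$29.56 − R$22.77 = R$6.79. Break-even units = R$278,200 ÷ R$6.79 = 40,972.02; break-even revenue = 40,972.02 × R$29.56 = R$1,211,132.84.
Current sales = 56,080 × R$29.56 = R$1,657,724.80.
Margin of safety = (R$1,657,724.80 − R$1,211,132.84) ÷ R$1,657,724.80 = 26.9%.

26.9%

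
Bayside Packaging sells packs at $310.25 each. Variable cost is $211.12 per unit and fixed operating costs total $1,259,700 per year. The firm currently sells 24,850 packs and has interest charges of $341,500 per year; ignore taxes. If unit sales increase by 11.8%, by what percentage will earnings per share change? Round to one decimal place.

Total contribution margin = 24,850 × $99.13 = $2,463,380.50.
EBIT = $2,463,380.50 − $1,259,700 = $1,203,680.50.
Interest = $341,500.00, so EBIT − I = $862,180.50.
Degree of combined leverage = contribution ÷ (EBIT − I) = $2,463,380.50 ÷ $862,180.50 = 2.8572.
%ΔEPS = DCL × %ΔSales = 2.8572 × +11.8% = +33.7%.

+33.7%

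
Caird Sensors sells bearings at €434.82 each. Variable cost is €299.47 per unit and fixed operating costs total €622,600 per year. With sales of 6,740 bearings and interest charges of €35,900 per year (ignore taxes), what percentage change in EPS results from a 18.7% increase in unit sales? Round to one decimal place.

+67.2%

Contribution at this volume is 6,740 × €135.35 = €912,259.00.
EBIT = €912,259.00 − €622,600 = €289,659.00.
After interest of €35,900.00, pre-tax earnings = €253,759.00.
DCL = total CM / (EBIT − I) = €912,259.00 / €253,759.00 = 3.5950.
EPS therefore changes by 3.5950 × (+18.7%) = +67.2%.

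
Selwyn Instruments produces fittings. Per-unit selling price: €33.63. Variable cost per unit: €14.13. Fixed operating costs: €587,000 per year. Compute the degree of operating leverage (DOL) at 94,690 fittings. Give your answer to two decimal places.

At 94,690 units, contribution = 94,690 × €19.50 = €1,846,455.00.
Subtracting fixed costs: EBIT = €1,846,455.00 − €587,000 = €1,259,455.00.
So DOL = total CM / EBIT = €1,846,455.00 / €1,259,455.00 = 1.4661.

1.47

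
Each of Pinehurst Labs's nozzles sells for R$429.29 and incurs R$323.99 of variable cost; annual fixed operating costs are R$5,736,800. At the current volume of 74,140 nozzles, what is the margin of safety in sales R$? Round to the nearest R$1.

R$8,439,613

Contribution margin per unit = R$429.29 − R$323.99 = R$105.30. Break-even units = R$5,736,800 ÷ R$105.30 = 54,480.53; break-even revenue = 54,480.53 × R$429.29 = R$23,387,947.50.
Current sales = 74,140 × R$429.29 = R$31,827,560.60.
Margin of safety = R$31,827,560.60 − R$23,387,947.50 = R$8,439,613.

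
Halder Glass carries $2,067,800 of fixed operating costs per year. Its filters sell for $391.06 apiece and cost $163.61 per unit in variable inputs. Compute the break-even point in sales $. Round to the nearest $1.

CM per unit = $391.06 − $163.61 = $227.45; CM ratio = $227.45 / $391.06 = 0.5816.
Break-even revenue = fixed costs × price ÷ CM = $2,067,800 × $391.06 ÷ $227.45 = $3,555,216.

$3,555,216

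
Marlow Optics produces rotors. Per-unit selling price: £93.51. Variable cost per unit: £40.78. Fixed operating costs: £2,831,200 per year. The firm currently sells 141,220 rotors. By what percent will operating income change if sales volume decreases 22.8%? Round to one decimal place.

At 141,220 units, contribution = 141,220 × £52.73 = £7,446,530.60.
Operating income = contribution − fixed costs = £7,446,530.60 − £2,831,200 = £4,615,330.60.
DOL = contribution ÷ EBIT = £7,446,530.60 ÷ £4,615,330.60 = 1.6134.
Operating income changes by 1.6134 × -22.8% = -36.8%.

-36.8%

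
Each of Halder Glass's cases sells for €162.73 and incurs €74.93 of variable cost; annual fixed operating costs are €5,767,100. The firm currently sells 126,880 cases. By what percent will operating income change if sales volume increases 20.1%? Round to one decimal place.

Contribution at this volume is 126,880 × €87.80 = €11,140,064.00.
Operating income = contribution − fixed costs = €11,140,064.00 − €5,767,100 = €5,372,964.00.
DOL = contribution ÷ EBIT = €11,140,064.00 ÷ €5,372,964.00 = 2.0734.
Operating income changes by 2.0734 × +20.1% = +41.7%.

+41.7%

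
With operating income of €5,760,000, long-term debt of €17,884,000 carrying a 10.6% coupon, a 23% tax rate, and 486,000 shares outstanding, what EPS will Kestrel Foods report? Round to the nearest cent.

Pre-tax income = €5,760,000 − €1,895,704.00 = €3,864,296.00.
Net income = €3,864,296.00 × (1 − 0.23) = €2,975,507.92.
EPS = €2,975,507.92 ÷ 486,000 = €6.12.

€6.12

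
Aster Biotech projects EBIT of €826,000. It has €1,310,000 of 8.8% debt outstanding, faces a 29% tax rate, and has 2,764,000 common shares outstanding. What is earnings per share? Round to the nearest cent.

€0.18

Interest = €115,280.00, so EBT = €826,000 − €115,280.00 = €710,720.00.
After tax at 29%: net income = €710,720.00 × 0.71 = €504,611.20.
Per share: €504,611.20 / 2,764,000 shares = €0.18.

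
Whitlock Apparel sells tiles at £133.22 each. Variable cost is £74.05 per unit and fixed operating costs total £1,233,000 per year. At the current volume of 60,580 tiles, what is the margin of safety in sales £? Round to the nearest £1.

£5,294,394

Unit CM = price − variable cost = £133.22 − £74.05 = £59.17. Break-even units = £1,233,000 ÷ £59.17 = 20,838.26; break-even revenue = 20,838.26 × £133.22 = £2,776,073.35.
Current sales = 60,580 × £133.22 = £8,070,467.60.
Margin of safety = £8,070,467.60 − £2,776,073.35 = £5,294,394.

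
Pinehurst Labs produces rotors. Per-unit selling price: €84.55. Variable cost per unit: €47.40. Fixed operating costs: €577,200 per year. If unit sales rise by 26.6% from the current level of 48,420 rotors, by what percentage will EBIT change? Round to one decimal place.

At 48,420 units, contribution = 48,420 × €37.15 = €1,798,803.00.
EBIT = €1,798,803.00 − €577,200 = €1,221,603.00.
So DOL = total CM / EBIT = €1,798,803.00 / €1,221,603.00 = 1.4725.
So EBIT moves 1.4725 × (+26.6%) = +39.2%.

+39.2%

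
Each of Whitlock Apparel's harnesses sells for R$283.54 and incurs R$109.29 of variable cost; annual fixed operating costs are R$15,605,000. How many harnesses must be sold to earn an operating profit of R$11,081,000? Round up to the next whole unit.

Unit CM = price − variable cost = R$283.54 − R$109.29 = R$174.25.
Need Q such that Q × R$174.25 − R$15,605,000 = R$11,081,000, i.e. Q = R$26,686,000 / R$174.25 = 153,147.78 → 153,148.

153,148 harnesses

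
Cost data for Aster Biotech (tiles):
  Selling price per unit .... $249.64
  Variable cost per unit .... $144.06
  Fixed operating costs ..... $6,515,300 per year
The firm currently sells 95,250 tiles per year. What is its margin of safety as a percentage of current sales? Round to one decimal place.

35.2%

Unit CM = price − variable cost = $249.64 − $144.06 = $105.58. Break-even units = $6,515,300 ÷ $105.58 = 61,709.60; break-even revenue = 61,709.60 × $249.64 = $15,405,185.57.
Actual sales revenue = 95,250 × $249.64 = $23,778,210.00.
Margin of safety = ($23,778,210.00 − $15,405,185.57) ÷ $23,778,210.00 = 35.2%.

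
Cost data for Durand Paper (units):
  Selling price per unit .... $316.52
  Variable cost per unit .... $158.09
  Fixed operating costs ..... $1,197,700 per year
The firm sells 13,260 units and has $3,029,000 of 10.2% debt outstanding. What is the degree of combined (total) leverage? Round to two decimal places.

3.54

At 13,260 units, contribution = 13,260 × $158.43 = $2,100,781.80.
EBIT = $2,100,781.80 − $1,197,700 = $903,081.80. Interest = $308,958.00.
DOL = $2,100,781.80 ÷ $903,081.80 = 2.3262; DFL = $903,081.80 ÷ $594,123.80 = 1.5200.
Combined leverage = 2.3262 × 1.5200 = 3.5358.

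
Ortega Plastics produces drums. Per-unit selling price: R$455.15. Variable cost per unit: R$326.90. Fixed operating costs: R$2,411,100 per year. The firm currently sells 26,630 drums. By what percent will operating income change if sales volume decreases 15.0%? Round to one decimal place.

At 26,630 units, contribution = 26,630 × R$128.25 = R$3,415,297.50.
Operating income = contribution − fixed costs = R$3,415,297.50 − R$2,411,100 = R$1,004,197.50.
DOL = contribution ÷ EBIT = R$3,415,297.50 ÷ R$1,004,197.50 = 3.4010.
Operating income changes by 3.4010 × -15.0% = -51.0%.

-51.0%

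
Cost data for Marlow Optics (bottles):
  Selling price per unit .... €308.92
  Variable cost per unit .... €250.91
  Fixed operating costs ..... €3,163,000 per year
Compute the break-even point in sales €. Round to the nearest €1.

Contribution margin per unit = €308.92 − €250.91 = €58.01, a CM ratio of €58.01 ÷ €308.92 = 0.1878.
Break-even revenue = fixed costs × price ÷ CM = €3,163,000 × €308.92 ÷ €58.01 = €16,843,888.

€16,843,888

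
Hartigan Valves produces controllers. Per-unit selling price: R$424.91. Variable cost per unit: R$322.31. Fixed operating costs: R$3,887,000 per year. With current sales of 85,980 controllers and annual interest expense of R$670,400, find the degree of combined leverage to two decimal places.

Total contribution margin = 85,980 × R$102.60 = R$8,821,548.00.
Operating income = contribution − fixed costs = R$8,821,548.00 − R$3,887,000 = R$4,934,548.00. Interest = R$670,400.00, so EBIT − I = R$4,264,148.00.
Degree of total leverage = total CM / (EBIT − interest) = R$8,821,548.00 / R$4,264,148.00 = 2.0688.

2.07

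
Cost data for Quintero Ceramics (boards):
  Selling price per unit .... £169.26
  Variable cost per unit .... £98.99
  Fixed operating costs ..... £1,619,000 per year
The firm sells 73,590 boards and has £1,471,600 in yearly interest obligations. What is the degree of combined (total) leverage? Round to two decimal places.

Contribution at this volume is 73,590 × £70.27 = £5,171,169.30.
Operating income = contribution − fixed costs = £5,171,169.30 − £1,619,000 = £3,552,169.30. Interest = £1,471,600.00.
DOL = £5,171,169.30 ÷ £3,552,169.30 = 1.4558; DFL = £3,552,169.30 ÷ £2,080,569.30 = 1.7073.
Combined leverage = 1.4558 × 1.7073 = 2.4855.

2.49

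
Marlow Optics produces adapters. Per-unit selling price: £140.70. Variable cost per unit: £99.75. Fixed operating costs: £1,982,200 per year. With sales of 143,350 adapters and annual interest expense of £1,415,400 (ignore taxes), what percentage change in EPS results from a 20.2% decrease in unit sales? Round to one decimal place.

At 143,350 units, contribution = 143,350 × £40.95 = £5,870,182.50.
Subtracting fixed costs: EBIT = £5,870,182.50 − £1,982,200 = £3,887,982.50.
After interest of £1,415,400.00, pre-tax earnings = £2,472,582.50.
Degree of combined leverage = contribution ÷ (EBIT − I) = £5,870,182.50 ÷ £2,472,582.50 = 2.3741.
%ΔEPS = DCL × %ΔSales = 2.3741 × -20.2% = -48.0%.

-48.0%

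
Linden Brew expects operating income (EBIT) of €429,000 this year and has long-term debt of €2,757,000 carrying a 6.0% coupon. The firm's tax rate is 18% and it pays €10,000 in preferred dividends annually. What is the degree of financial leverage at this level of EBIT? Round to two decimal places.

1.71

Annual interest charges come to €165,420.00.
Preferred dividends grossed up pre-tax: €10,000 / (1 − 0.18) = €12,195.12.
DFL = EBIT ÷ [EBIT − I − D_p/(1−t)] = €429,000 ÷ [€429,000 − €165,420.00 − €12,195.12] = €429,000 ÷ €251,384.88 = 1.7065.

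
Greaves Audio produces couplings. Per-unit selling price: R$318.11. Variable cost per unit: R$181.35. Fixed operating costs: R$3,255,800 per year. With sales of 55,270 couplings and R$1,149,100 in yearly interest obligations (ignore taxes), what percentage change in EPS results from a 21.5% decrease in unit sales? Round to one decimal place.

At 55,270 units, contribution = 55,270 × R$136.76 = R$7,558,725.20.
EBIT = R$7,558,725.20 − R$3,255,800 = R$4,302,925.20.
Interest = R$1,149,100.00, so EBIT − I = R$3,153,825.20.
DCL = total CM / (EBIT − I) = R$7,558,725.20 / R$3,153,825.20 = 2.3967.
EPS therefore changes by 2.3967 × (-21.5%) = -51.5%.

-51.5%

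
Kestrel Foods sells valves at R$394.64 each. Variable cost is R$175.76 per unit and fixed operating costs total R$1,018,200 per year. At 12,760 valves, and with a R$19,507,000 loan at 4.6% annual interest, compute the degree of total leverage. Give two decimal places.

Contribution at this volume is 12,760 × R$218.88 = R$2,792,908.80.
EBIT = R$2,792,908.80 − R$1,018,200 = R$1,774,708.80. Interest = R$897,322.00, so EBIT − I = R$877,386.80.
Degree of total leverage = total CM / (EBIT − interest) = R$2,792,908.80 / R$877,386.80 = 3.1832.

3.18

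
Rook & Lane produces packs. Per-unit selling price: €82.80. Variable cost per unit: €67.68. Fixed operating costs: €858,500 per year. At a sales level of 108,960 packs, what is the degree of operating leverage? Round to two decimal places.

At 108,960 units, contribution = 108,960 × €15.12 = €1,647,475.20.
EBIT = €1,647,475.20 − €858,500 = €788,975.20.
Degree of operating leverage = €1,647,475.20 / €788,975.20 = 2.0881.

2.09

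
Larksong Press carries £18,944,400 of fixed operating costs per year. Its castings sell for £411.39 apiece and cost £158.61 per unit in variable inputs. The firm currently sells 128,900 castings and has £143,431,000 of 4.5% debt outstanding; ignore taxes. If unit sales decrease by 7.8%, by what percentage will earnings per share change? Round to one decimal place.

Contribution at this volume is 128,900 × £252.78 = £32,583,342.00.
Subtracting fixed costs: EBIT = £32,583,342.00 − £18,944,400 = £13,638,942.00.
After interest of £6,454,395.00, pre-tax earnings = £7,184,547.00.
Degree of combined leverage = contribution ÷ (EBIT − I) = £32,583,342.00 ÷ £7,184,547.00 = 4.5352.
EPS therefore changes by 4.5352 × (-7.8%) = -35.4%.

-35.4%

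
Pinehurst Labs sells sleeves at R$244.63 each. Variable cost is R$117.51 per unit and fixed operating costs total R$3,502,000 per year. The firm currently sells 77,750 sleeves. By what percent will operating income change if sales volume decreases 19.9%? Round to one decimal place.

Total contribution margin = 77,750 × R$127.12 = R$9,883,580.00.
EBIT = R$9,883,580.00 − R$3,502,000 = R$6,381,580.00.
DOL = contribution ÷ EBIT = R$9,883,580.00 ÷ R$6,381,580.00 = 1.5488.
%ΔEBIT = DOL × %ΔSales = 1.5488 × -19.9% = -30.8%.

-30.8%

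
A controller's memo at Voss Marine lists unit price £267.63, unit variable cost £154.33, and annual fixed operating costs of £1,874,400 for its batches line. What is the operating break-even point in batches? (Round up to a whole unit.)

16,544 batches

Contribution margin per unit = £267.63 − £154.33 = £113.30.
Break-even volume = fixed costs ÷ CM per unit = £1,874,400 ÷ £113.30 = 16,543.69, so 16,544 batches.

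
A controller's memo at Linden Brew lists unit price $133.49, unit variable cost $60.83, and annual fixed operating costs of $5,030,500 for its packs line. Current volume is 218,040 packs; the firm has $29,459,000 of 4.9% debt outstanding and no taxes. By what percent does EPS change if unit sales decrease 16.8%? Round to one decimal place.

-28.4%

Contribution at this volume is 218,040 × $72.66 = $15,842,786.40.
Operating income = contribution − fixed costs = $15,842,786.40 − $5,030,500 = $10,812,286.40.
After interest of $1,443,491.00, pre-tax earnings = $9,368,795.40.
Degree of combined leverage = contribution ÷ (EBIT − I) = $15,842,786.40 ÷ $9,368,795.40 = 1.6910.
EPS therefore changes by 1.6910 × (-16.8%) = -28.4%.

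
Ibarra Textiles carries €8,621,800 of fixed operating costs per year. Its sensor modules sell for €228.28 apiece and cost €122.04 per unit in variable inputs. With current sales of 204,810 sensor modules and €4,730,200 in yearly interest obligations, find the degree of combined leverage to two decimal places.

At 204,810 units, contribution = 204,810 × €106.24 = €21,759,014.40.
Subtracting fixed costs: EBIT = €21,759,014.40 − €8,621,800 = €13,137,214.40. Interest = €4,730,200.00, so EBIT − I = €8,407,014.40.
Degree of total leverage = total CM / (EBIT − interest) = €21,759,014.40 / €8,407,014.40 = 2.5882.

2.59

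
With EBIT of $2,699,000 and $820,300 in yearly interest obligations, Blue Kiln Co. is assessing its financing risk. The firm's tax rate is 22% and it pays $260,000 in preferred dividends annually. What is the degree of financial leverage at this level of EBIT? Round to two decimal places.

Interest = $820,300.00.
Preferred dividends grossed up pre-tax: $260,000 / (1 − 0.22) = $333,333.33.
DFL = EBIT ÷ [EBIT − I − D_p/(1−t)] = $2,699,000 ÷ [$2,699,000 − $820,300.00 − $333,333.33] = $2,699,000 ÷ $1,545,366.67 = 1.7465.

1.75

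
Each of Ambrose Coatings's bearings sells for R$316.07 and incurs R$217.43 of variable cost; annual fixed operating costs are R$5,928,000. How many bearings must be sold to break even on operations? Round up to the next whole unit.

Unit CM = price − variable cost = R$316.07 − R$217.43 = R$98.64.
Units to break even: R$5,928,000 ÷ R$98.64 = 60,097.32, rounded up to 60,098.

60,098 bearings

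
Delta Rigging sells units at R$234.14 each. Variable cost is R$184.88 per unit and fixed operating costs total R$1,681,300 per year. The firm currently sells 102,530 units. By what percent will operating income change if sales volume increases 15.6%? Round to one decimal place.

At 102,530 units, contribution = 102,530 × R$49.26 = R$5,050,627.80.
Operating income = contribution − fixed costs = R$5,050,627.80 − R$1,681,300 = R$3,369,327.80.
So DOL = total CM / EBIT = R$5,050,627.80 / R$3,369,327.80 = 1.4990.
Operating income changes by 1.4990 × +15.6% = +23.4%.

+23.4%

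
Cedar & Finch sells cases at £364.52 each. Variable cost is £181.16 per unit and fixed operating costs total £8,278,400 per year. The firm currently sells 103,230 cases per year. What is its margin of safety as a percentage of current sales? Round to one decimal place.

56.3%

Unit CM = price − variable cost = £364.52 − £181.16 = £183.36. Break-even units = £8,278,400 ÷ £183.36 = 45,148.34; break-even revenue = 45,148.34 × £364.52 = £16,457,473.65.
Current sales = 103,230 × £364.52 = £37,629,399.60.
Margin of safety = (£37,629,399.60 − £16,457,473.65) ÷ £37,629,399.60 = 56.3%.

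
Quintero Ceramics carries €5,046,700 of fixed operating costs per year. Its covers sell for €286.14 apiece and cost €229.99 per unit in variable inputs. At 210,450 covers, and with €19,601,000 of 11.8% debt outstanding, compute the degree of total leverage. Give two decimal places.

At 210,450 units, contribution = 210,450 × €56.15 = €11,816,767.50.
Operating income = contribution − fixed costs = €11,816,767.50 − €5,046,700 = €6,770,067.50. Interest = €2,312,918.00.
DOL = €11,816,767.50 ÷ €6,770,067.50 = 1.7454; DFL = €6,770,067.50 ÷ €4,457,149.50 = 1.5189.
Combined leverage = 1.7454 × 1.5189 = 2.6511.

2.65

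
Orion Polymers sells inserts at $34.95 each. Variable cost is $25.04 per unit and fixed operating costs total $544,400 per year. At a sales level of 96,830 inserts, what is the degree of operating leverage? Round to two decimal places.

Total contribution margin = 96,830 × $9.91 = $959,585.30.
Operating income = contribution − fixed costs = $959,585.30 − $544,400 = $415,185.30.
Degree of operating leverage = $959,585.30 / $415,185.30 = 2.3112.

2.31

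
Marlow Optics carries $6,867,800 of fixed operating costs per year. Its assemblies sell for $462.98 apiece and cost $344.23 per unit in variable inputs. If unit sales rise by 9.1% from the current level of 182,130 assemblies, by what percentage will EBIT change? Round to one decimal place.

Contribution at this volume is 182,130 × $118.75 = $21,627,937.50.
Subtracting fixed costs: EBIT = $21,627,937.50 − $6,867,800 = $14,760,137.50.
So DOL = total CM / EBIT = $21,627,937.50 / $14,760,137.50 = 1.4653.
So EBIT moves 1.4653 × (+9.1%) = +13.3%.

+13.3%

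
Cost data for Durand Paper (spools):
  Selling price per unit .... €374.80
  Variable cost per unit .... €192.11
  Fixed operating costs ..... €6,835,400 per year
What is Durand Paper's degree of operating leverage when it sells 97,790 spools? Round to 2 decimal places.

1.62

At 97,790 units, contribution = 97,790 × €182.69 = €17,865,255.10.
Operating income = contribution − fixed costs = €17,865,255.10 − €6,835,400 = €11,029,855.10.
So DOL = total CM / EBIT = €17,865,255.10 / €11,029,855.10 = 1.6197.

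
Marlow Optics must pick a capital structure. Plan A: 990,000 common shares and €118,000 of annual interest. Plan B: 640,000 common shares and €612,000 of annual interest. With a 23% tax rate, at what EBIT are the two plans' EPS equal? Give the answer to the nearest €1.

€1,515,314

At indifference, (EBIT − 118,000)(1 − t)/990,000 = (EBIT − 612,000)(1 − t)/640,000.
Cancelling (1 − t) and cross-multiplying: 640,000·(EBIT − 118,000) = 990,000·(EBIT − 612,000).
EBIT × (990,000 − 640,000) = 612,000 × 990,000 − 118,000 × 640,000 = 530,360,000,000, so EBIT = 530,360,000,000 ÷ 350,000 = 1,515,314.29.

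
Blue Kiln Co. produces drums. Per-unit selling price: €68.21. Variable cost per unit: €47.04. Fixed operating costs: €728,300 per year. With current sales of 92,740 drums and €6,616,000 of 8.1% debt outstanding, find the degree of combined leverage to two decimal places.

Total contribution margin = 92,740 × €21.17 = €1,963,305.80.
Subtracting fixed costs: EBIT = €1,963,305.80 − €728,300 = €1,235,005.80. Interest = €535,896.00.
DOL = €1,963,305.80 ÷ €1,235,005.80 = 1.5897; DFL = €1,235,005.80 ÷ €699,109.80 = 1.7665.
DCL = DOL × DFL = 1.5897 × 1.7665 = 2.8082.

2.81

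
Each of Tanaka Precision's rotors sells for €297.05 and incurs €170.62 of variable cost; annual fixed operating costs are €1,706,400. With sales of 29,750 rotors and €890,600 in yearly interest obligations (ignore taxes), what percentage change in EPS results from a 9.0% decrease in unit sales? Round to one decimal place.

At 29,750 units, contribution = 29,750 × €126.43 = €3,761,292.50.
EBIT = €3,761,292.50 − €1,706,400 = €2,054,892.50.
Interest = €890,600.00, so EBIT − I = €1,164,292.50.
Degree of combined leverage = contribution ÷ (EBIT − I) = €3,761,292.50 ÷ €1,164,292.50 = 3.2305.
%ΔEPS = DCL × %ΔSales = 3.2305 × -9.0% = -29.1%.

-29.1%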